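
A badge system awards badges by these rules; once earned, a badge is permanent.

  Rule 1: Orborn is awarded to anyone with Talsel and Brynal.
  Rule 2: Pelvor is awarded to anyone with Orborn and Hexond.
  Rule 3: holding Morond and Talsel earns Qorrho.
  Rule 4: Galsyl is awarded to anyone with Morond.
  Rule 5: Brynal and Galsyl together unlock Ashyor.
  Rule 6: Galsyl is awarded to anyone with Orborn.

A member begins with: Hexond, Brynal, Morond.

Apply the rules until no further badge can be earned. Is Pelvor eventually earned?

Pelvor would need Orborn and Hexond (Rule 2), but Orborn is never earned.

No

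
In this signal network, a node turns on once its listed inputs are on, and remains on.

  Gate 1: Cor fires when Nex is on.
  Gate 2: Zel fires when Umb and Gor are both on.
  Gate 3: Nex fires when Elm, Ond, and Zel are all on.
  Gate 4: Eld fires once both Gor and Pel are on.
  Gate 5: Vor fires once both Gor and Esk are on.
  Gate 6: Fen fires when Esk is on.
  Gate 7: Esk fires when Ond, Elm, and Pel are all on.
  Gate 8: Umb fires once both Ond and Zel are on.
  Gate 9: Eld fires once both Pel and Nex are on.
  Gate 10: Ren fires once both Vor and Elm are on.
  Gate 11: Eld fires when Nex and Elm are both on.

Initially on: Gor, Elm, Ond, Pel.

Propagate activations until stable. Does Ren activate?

Ond, Elm, and Pel are on, so Esk fires (Gate 7).
Gate 5: Gor and Esk on → Vor on.
Vor and Elm are on, so Ren fires (Gate 10).

Yes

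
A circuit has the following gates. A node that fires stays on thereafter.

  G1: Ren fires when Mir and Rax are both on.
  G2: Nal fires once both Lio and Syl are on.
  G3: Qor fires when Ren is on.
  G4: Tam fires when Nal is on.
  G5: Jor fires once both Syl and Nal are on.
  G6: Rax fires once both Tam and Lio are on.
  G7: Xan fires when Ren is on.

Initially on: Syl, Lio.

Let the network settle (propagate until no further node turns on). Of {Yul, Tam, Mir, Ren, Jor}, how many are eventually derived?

2

G2: Lio and Syl on → Nal on.
Syl and Nal are on, so Jor fires (G5).
G4: Nal on → Tam on.
No rule produces Yul, and it is not given.
Tam: reached.
No rule produces Mir, and it is not given.
Ren would need Mir and Rax (G1), but Mir never turns on.
Jor: reached.
Reached: Tam and Jor — 2 of the 5.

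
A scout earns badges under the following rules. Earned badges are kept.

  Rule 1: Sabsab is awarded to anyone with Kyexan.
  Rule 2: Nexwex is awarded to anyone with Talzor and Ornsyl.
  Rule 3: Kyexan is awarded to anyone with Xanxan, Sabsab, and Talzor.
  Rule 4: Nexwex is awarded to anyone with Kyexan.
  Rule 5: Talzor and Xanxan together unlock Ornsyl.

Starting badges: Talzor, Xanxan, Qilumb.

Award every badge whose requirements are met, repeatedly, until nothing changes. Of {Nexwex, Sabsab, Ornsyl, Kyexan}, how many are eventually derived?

2

With Talzor and Xanxan, Ornsyl is earned (Rule 5).
With Talzor and Ornsyl, Nexwex is earned (Rule 2).
Nexwex: reached.
Sabsab would need Kyexan (Rule 1), but Kyexan is never earned.
Ornsyl: reached.
Kyexan would need Xanxan, Sabsab, and Talzor (Rule 3), but Sabsab is never earned.
Reached: Nexwex and Ornsyl — 2 of the 4.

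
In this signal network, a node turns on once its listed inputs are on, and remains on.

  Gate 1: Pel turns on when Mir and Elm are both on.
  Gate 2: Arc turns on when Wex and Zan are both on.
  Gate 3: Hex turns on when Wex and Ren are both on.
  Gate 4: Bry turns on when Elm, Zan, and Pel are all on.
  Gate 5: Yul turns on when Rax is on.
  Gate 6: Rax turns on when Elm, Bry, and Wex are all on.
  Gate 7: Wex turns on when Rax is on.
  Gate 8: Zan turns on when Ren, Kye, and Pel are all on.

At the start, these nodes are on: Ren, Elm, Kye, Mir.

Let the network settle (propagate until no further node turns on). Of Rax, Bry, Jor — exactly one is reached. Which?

Gate 1: Mir and Elm on → Pel on.
Ren, Kye, and Pel are on, so Zan turns on (Gate 8).
Gate 4: Elm, Zan, and Pel on → Bry on.
Rax would need Elm, Bry, and Wex (Gate 6), but Wex never turns on. No rule produces Jor, and it is not given.

Bry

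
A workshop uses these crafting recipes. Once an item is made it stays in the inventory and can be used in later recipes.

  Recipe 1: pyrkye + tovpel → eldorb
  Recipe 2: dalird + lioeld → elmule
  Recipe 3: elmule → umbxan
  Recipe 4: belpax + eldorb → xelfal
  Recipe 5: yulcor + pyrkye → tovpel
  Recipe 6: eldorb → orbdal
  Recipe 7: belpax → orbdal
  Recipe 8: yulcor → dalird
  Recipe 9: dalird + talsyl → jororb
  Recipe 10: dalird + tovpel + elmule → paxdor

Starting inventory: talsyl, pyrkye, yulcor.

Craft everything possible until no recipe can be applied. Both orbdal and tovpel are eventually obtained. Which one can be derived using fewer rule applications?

tovpel: Using Recipe 5, yulcor and pyrkye make tovpel. [1 rule application]
orbdal: Using Recipe 5, yulcor and pyrkye make tovpel. pyrkye + tovpel → eldorb (Recipe 1). eldorb → orbdal (Recipe 6). [3 rule applications]
tovpel needs fewer.

tovpel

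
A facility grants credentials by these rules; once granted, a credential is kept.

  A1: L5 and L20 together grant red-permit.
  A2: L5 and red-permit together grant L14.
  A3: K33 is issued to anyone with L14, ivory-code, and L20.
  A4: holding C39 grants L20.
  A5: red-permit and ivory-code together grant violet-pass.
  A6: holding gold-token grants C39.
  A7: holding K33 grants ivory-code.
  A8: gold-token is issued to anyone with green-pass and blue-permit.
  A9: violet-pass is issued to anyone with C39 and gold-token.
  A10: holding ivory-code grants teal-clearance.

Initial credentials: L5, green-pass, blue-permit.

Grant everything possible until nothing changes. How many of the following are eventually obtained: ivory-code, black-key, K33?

ivory-code would need K33 (A7), but K33 is never granted.
No rule produces black-key, and it is not given.
K33 would need L14, ivory-code, and L20 (A3), but ivory-code is never granted.
None of the 3 are reached.

0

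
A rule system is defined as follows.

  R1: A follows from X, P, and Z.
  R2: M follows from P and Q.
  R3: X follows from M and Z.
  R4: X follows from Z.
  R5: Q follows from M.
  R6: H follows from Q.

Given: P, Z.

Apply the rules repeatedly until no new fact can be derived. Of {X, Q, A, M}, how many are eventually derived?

2

From Z, R4 gives X.
From X, P, and Z, R1 gives A.
X: reached.
Q would need M (R5), but M is never established.
A: reached.
M would need P and Q (R2), but Q is never established.
Reached: X and A — 2 of the 4.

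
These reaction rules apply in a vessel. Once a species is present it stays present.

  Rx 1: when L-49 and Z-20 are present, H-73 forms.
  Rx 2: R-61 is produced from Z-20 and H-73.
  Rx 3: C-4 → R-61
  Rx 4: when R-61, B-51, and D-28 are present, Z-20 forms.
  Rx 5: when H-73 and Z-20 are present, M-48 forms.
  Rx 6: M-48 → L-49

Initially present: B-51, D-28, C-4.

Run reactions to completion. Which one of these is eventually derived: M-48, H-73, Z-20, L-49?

C-4 present → R-61 forms (Rx 3).
R-61, B-51, and D-28 present → Z-20 forms (Rx 4).
H-73 would need L-49 and Z-20 (Rx 1), but L-49 never forms. L-49 would need M-48 (Rx 6), but M-48 never forms. M-48 would need H-73 and Z-20 (Rx 5), but H-73 never forms.

Z-20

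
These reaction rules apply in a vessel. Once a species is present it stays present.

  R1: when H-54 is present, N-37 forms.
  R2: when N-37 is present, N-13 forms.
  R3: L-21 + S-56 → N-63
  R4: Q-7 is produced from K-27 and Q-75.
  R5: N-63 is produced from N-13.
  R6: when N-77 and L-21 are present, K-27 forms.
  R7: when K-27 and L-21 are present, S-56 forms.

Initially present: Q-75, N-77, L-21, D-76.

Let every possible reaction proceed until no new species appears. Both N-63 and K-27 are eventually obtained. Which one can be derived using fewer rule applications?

K-27: N-77 and L-21 present → K-27 forms (R6). [1 rule application]
N-63: N-77 and L-21 present → K-27 forms (R6). K-27 and L-21 present → S-56 forms (R7). L-21 and S-56 present → N-63 forms (R3). [3 rule applications]
K-27 needs fewer.

K-27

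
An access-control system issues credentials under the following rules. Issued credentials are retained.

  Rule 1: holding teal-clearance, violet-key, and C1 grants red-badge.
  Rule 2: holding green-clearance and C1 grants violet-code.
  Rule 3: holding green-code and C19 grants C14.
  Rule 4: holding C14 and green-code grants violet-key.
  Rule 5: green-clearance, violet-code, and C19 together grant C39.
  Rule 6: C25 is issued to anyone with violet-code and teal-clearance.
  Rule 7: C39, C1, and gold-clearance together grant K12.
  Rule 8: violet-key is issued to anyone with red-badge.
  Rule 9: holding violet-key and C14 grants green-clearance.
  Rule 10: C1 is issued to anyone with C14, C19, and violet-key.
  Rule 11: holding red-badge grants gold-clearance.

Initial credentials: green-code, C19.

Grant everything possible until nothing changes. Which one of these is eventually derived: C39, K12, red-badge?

Holding green-code and C19 grants C14 (Rule 3).
Holding C14 and green-code grants violet-key (Rule 4).
Holding C14, C19, and violet-key grants C1 (Rule 10).
Holding violet-key and C14 grants green-clearance (Rule 9).
Holding green-clearance and C1 grants violet-code (Rule 2).
Holding green-clearance, violet-code, and C19 grants C39 (Rule 5).
K12 would need C39, C1, and gold-clearance (Rule 7), but gold-clearance is never granted. red-badge would need teal-clearance, violet-key, and C1 (Rule 1), but teal-clearance is never granted.

C39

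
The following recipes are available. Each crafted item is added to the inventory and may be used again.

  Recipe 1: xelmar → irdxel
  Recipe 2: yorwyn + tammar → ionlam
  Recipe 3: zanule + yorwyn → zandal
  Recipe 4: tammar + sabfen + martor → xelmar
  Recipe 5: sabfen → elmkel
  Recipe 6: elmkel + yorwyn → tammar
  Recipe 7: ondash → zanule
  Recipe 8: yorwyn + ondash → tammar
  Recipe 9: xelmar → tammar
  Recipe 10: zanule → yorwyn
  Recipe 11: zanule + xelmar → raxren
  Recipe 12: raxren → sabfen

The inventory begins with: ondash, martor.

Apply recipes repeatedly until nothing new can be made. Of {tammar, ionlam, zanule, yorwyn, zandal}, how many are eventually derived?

Using Recipe 7, ondash makes zanule.
zanule → yorwyn (Recipe 10).
zanule + yorwyn → zandal (Recipe 3).
yorwyn + ondash → tammar (Recipe 8).
yorwyn + tammar → ionlam (Recipe 2).
tammar: reached.
ionlam: reached.
zanule: reached.
yorwyn: reached.
zandal: reached.
All 5 are reached.

5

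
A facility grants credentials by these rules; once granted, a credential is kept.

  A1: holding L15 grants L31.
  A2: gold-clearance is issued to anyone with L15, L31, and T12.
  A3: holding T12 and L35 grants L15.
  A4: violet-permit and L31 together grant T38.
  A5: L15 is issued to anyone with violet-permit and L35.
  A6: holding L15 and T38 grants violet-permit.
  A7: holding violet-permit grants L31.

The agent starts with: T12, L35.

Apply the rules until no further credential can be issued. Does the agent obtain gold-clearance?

Holding T12 and L35 grants L15 (A3).
Holding L15 grants L31 (A1).
Holding L15, L31, and T12 grants gold-clearance (A2).

Yes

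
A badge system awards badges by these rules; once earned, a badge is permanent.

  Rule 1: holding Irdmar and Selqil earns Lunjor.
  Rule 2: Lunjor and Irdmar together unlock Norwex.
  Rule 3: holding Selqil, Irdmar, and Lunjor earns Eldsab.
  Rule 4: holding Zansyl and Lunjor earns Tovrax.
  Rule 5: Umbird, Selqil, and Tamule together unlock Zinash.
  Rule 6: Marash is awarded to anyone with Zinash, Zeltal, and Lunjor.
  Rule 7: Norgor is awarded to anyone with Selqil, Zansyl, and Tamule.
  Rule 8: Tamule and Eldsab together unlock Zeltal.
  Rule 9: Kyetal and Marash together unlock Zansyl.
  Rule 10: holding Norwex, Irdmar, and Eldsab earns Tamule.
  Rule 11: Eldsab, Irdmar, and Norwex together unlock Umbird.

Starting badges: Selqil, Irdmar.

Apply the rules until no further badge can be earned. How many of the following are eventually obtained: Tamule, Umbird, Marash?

3

With Irdmar and Selqil, Lunjor is earned (Rule 1).
With Lunjor and Irdmar, Norwex is earned (Rule 2).
With Selqil, Irdmar, and Lunjor, Eldsab is earned (Rule 3).
With Eldsab, Irdmar, and Norwex, Umbird is earned (Rule 11).
With Norwex, Irdmar, and Eldsab, Tamule is earned (Rule 10).
With Tamule and Eldsab, Zeltal is earned (Rule 8).
With Umbird, Selqil, and Tamule, Zinash is earned (Rule 5).
With Zinash, Zeltal, and Lunjor, Marash is earned (Rule 6).
Tamule: reached.
Umbird: reached.
Marash: reached.
All 3 are reached.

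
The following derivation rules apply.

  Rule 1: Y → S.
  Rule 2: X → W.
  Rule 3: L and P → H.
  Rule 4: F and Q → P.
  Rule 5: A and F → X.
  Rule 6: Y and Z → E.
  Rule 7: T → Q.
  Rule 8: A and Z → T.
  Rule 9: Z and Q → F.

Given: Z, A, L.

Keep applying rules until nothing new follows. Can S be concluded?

No

S would need Y (Rule 1), but Y is never established.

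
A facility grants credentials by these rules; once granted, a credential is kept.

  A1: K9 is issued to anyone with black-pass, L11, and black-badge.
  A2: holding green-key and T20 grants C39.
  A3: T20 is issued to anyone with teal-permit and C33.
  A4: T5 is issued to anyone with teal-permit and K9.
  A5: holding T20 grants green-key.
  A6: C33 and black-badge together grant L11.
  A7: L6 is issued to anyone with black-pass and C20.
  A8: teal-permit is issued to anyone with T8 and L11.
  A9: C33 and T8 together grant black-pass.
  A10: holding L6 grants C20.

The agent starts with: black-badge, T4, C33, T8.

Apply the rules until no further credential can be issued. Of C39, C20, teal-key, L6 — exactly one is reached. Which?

C39

Holding C33 and black-badge grants L11 (A6).
Holding T8 and L11 grants teal-permit (A8).
Holding teal-permit and C33 grants T20 (A3).
Holding T20 grants green-key (A5).
Holding green-key and T20 grants C39 (A2).
L6 would need black-pass and C20 (A7), but C20 is never granted. No rule produces teal-key, and it is not given. C20 would need L6 (A10), but L6 is never granted.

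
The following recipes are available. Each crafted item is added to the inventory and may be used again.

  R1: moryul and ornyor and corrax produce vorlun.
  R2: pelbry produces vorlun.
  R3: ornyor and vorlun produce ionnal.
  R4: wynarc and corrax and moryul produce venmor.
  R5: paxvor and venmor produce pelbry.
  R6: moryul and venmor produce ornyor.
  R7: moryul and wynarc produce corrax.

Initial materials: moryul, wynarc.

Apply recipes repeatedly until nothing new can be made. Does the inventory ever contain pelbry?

pelbry would need paxvor and venmor (R5), but paxvor is never obtained.

No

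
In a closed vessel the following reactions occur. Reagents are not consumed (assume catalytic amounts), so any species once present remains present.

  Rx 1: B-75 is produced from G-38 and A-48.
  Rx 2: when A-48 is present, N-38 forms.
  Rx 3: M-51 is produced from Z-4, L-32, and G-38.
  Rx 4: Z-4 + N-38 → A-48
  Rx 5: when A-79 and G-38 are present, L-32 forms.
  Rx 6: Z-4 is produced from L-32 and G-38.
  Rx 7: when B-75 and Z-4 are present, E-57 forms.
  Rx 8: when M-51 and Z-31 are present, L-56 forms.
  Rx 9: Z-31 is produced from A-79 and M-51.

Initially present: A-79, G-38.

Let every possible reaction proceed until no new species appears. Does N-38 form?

No

N-38 would need A-48 (Rx 2), but A-48 never forms.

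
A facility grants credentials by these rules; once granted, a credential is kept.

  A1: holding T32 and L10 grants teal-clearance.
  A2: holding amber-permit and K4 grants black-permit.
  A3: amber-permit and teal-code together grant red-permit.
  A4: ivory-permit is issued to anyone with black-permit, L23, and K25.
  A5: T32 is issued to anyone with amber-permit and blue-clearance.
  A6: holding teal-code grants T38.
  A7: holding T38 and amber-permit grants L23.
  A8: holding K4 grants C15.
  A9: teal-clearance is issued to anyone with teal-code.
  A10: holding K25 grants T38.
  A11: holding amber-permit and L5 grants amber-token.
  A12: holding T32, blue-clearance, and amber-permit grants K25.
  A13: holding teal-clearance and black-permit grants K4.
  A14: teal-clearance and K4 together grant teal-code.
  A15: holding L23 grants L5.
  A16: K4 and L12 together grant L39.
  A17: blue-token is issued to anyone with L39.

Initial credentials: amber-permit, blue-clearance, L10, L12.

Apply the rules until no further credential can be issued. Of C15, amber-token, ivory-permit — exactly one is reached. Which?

amber-token

Holding amber-permit and blue-clearance grants T32 (A5).
Holding T32, blue-clearance, and amber-permit grants K25 (A12).
Holding K25 grants T38 (A10).
Holding T38 and amber-permit grants L23 (A7).
Holding L23 grants L5 (A15).
Holding amber-permit and L5 grants amber-token (A11).
ivory-permit would need black-permit, L23, and K25 (A4), but black-permit is never granted. C15 would need K4 (A8), but K4 is never granted.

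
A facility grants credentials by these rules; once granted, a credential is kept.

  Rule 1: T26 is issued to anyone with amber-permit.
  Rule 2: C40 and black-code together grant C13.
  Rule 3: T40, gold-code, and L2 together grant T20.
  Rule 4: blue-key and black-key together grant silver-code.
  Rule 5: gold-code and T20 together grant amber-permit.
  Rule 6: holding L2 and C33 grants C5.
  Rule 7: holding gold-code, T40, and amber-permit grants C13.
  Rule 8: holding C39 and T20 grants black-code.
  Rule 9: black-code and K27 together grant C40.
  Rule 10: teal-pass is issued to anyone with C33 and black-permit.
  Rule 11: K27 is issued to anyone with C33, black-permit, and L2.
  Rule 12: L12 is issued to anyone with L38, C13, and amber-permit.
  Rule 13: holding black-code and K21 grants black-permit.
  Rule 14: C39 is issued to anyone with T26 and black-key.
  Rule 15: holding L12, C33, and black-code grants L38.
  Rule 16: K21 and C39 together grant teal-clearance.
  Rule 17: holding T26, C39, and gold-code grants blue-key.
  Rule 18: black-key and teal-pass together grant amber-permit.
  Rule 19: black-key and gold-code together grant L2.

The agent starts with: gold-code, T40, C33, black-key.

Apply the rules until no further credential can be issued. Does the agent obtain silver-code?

Holding black-key and gold-code grants L2 (Rule 19).
Holding T40, gold-code, and L2 grants T20 (Rule 3).
Holding gold-code and T20 grants amber-permit (Rule 5).
Holding amber-permit grants T26 (Rule 1).
Holding T26 and black-key grants C39 (Rule 14).
Holding T26, C39, and gold-code grants blue-key (Rule 17).
Holding blue-key and black-key grants silver-code (Rule 4).

Yes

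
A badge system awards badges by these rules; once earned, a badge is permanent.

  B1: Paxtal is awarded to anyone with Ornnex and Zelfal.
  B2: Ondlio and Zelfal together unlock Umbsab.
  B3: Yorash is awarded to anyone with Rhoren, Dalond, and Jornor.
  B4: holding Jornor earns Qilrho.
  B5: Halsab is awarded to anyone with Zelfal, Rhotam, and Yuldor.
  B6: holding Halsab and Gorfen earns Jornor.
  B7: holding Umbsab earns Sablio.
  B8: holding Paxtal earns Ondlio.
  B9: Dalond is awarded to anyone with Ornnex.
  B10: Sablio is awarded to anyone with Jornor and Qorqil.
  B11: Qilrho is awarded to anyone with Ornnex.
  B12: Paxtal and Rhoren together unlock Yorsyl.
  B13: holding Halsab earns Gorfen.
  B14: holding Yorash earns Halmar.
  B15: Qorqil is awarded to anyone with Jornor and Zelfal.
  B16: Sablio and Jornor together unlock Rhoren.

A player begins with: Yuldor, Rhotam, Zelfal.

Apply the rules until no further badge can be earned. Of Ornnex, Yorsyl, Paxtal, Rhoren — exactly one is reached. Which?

With Zelfal, Rhotam, and Yuldor, Halsab is earned (B5).
With Halsab, Gorfen is earned (B13).
With Halsab and Gorfen, Jornor is earned (B6).
With Jornor and Zelfal, Qorqil is earned (B15).
With Jornor and Qorqil, Sablio is earned (B10).
With Sablio and Jornor, Rhoren is earned (B16).
Paxtal would need Ornnex and Zelfal (B1), but Ornnex is never earned. Yorsyl would need Paxtal and Rhoren (B12), but Paxtal is never earned. No rule produces Ornnex, and it is not given.

Rhoren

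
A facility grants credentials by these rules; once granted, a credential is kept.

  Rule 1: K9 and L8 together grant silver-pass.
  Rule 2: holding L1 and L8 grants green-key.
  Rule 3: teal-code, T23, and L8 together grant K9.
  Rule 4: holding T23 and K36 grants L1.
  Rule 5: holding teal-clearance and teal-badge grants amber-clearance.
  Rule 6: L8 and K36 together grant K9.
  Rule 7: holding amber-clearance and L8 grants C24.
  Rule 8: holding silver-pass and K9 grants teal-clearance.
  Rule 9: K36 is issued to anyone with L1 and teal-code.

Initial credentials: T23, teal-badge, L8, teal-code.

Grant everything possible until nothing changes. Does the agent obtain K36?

K36 would need L1 and teal-code (Rule 9), but L1 is never granted.

No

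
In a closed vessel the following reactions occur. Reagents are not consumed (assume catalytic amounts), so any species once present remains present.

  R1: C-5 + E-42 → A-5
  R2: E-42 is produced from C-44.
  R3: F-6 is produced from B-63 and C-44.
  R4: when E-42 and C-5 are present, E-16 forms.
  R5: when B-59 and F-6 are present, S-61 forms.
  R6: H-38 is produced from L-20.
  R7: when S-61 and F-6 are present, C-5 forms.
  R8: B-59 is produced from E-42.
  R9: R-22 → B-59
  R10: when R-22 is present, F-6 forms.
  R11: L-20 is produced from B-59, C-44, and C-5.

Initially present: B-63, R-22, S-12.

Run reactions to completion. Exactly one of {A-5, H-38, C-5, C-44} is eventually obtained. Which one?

R-22 present → F-6 forms (R10).
R-22 present → B-59 forms (R9).
B-59 and F-6 present → S-61 forms (R5).
S-61 and F-6 present → C-5 forms (R7).
No rule produces C-44, and it is not given. A-5 would need C-5 and E-42 (R1), but E-42 never forms. H-38 would need L-20 (R6), but L-20 never forms.

C-5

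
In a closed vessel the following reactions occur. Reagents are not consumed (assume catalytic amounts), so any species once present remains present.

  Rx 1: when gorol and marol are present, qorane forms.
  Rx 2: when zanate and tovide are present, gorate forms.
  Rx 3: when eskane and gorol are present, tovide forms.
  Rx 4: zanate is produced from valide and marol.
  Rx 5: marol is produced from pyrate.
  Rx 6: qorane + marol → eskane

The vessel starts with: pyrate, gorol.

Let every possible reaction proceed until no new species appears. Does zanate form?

zanate would need valide and marol (Rx 4), but valide never forms.

No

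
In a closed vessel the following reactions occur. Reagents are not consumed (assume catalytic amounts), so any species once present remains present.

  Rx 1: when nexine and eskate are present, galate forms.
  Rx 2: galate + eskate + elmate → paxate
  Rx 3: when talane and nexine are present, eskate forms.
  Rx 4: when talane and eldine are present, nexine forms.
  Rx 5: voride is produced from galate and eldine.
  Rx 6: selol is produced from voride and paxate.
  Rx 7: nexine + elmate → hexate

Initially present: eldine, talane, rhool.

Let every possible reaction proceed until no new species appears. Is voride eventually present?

talane and eldine present → nexine forms (Rx 4).
talane and nexine present → eskate forms (Rx 3).
nexine and eskate present → galate forms (Rx 1).
galate and eldine present → voride forms (Rx 5).

Yes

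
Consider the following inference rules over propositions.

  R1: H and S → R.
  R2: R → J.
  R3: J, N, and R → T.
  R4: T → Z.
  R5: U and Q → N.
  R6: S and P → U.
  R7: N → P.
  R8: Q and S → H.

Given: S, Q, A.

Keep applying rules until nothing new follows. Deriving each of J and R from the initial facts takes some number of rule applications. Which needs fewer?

R: Q and S hold, so H follows (R8). From H and S, R1 gives R. [2 rule applications]
J: Q and S hold, so H follows (R8). From H and S, R1 gives R. From R, R2 gives J. [3 rule applications]
R needs fewer.

R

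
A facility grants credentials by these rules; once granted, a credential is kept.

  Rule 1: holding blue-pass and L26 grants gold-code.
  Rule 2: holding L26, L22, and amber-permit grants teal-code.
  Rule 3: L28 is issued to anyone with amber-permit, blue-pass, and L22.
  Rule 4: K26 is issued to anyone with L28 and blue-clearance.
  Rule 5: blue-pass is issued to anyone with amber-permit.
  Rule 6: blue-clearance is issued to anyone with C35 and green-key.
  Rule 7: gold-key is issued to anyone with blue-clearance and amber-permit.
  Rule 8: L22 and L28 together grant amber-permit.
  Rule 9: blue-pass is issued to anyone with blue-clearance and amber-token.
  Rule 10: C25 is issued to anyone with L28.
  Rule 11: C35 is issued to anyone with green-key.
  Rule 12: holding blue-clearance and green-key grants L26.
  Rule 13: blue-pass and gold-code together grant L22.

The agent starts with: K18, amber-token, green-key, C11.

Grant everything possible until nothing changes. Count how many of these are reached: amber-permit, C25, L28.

0

amber-permit would need L22 and L28 (Rule 8), but L28 is never granted.
C25 would need L28 (Rule 10), but L28 is never granted.
L28 would need amber-permit, blue-pass, and L22 (Rule 3), but amber-permit is never granted.
None of the 3 are reached.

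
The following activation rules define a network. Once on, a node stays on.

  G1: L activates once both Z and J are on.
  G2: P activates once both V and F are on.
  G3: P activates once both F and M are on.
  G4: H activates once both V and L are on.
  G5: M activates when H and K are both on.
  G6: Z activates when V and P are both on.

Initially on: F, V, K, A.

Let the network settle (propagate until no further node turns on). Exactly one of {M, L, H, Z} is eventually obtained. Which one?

V and F are on, so P activates (G2).
G6: V and P on → Z on.
L would need Z and J (G1), but J never turns on. M would need H and K (G5), but H never turns on. H would need V and L (G4), but L never turns on.

Z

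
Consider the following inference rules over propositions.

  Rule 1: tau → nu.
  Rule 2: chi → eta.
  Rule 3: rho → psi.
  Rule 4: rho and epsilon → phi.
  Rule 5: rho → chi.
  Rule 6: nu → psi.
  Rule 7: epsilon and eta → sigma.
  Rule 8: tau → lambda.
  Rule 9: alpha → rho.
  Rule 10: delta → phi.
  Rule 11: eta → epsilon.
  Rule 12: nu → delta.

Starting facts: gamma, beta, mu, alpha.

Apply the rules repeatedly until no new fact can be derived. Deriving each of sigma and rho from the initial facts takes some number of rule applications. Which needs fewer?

rho

rho: alpha holds, so rho follows (Rule 9). [1 rule application]
sigma: alpha holds, so rho follows (Rule 9). rho holds, so chi follows (Rule 5). From chi, Rule 2 gives eta. eta holds, so epsilon follows (Rule 11). epsilon and eta hold, so sigma follows (Rule 7). [5 rule applications]
rho needs fewer.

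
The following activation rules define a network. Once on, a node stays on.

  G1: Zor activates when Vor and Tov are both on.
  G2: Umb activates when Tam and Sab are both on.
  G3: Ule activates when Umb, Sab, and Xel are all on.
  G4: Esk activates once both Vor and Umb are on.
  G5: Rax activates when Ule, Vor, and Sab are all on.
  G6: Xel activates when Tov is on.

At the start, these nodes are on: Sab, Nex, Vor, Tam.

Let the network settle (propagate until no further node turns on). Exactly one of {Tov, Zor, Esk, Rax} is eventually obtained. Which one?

Esk

Tam and Sab are on, so Umb activates (G2).
Vor and Umb are on, so Esk activates (G4).
Zor would need Vor and Tov (G1), but Tov never turns on. No rule produces Tov, and it is not given. Rax would need Ule, Vor, and Sab (G5), but Ule never turns on.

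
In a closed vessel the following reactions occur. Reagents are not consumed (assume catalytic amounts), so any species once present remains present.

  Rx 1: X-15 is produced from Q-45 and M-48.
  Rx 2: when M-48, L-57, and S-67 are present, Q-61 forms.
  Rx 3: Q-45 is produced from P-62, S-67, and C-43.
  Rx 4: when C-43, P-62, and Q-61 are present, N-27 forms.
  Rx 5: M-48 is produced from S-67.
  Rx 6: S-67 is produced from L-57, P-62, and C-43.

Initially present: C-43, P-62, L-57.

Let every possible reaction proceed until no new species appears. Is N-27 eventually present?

L-57, P-62, and C-43 present → S-67 forms (Rx 6).
S-67 present → M-48 forms (Rx 5).
M-48, L-57, and S-67 present → Q-61 forms (Rx 2).
C-43, P-62, and Q-61 present → N-27 forms (Rx 4).

Yes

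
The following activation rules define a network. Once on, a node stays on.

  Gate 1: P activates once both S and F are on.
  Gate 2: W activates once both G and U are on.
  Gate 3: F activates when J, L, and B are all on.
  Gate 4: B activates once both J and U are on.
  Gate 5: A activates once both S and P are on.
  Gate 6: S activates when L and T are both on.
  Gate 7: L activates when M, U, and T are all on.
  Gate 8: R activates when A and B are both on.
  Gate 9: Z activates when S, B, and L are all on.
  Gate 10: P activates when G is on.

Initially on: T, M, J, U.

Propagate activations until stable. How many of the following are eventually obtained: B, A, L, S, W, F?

5

Gate 7: M, U, and T on → L on.
J and U are on, so B activates (Gate 4).
L and T are on, so S activates (Gate 6).
Gate 3: J, L, and B on → F on.
Gate 1: S and F on → P on.
S and P are on, so A activates (Gate 5).
B: reached.
A: reached.
L: reached.
S: reached.
W would need G and U (Gate 2), but G never turns on.
F: reached.
Reached: B, A, L, S, and F — 5 of the 6.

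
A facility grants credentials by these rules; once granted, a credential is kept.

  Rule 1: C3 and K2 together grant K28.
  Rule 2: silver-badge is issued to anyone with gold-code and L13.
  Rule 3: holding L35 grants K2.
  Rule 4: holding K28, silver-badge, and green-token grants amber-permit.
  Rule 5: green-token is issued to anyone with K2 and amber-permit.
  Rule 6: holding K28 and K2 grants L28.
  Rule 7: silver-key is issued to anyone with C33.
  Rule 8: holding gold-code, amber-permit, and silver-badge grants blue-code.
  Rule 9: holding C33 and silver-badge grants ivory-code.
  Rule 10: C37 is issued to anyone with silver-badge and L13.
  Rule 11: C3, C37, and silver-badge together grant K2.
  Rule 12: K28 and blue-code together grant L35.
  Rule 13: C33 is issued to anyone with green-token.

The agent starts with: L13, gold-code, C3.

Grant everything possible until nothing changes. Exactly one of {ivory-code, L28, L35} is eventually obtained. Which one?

L28

Holding gold-code and L13 grants silver-badge (Rule 2).
Holding silver-badge and L13 grants C37 (Rule 10).
Holding C3, C37, and silver-badge grants K2 (Rule 11).
Holding C3 and K2 grants K28 (Rule 1).
Holding K28 and K2 grants L28 (Rule 6).
L35 would need K28 and blue-code (Rule 12), but blue-code is never granted. ivory-code would need C33 and silver-badge (Rule 9), but C33 is never granted.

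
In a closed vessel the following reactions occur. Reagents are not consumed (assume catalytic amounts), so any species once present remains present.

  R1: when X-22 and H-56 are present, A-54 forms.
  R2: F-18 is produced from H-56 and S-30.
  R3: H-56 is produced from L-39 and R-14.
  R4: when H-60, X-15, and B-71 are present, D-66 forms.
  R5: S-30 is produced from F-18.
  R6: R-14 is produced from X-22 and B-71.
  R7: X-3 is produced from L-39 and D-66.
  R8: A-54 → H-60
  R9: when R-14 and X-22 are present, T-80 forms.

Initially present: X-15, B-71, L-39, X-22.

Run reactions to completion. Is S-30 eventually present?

S-30 would need F-18 (R5), but F-18 never forms.

No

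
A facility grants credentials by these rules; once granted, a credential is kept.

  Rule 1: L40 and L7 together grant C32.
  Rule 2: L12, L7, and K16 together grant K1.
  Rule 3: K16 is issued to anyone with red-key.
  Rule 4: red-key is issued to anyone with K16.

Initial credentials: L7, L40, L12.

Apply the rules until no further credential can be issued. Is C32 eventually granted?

Yes

Holding L40 and L7 grants C32 (Rule 1).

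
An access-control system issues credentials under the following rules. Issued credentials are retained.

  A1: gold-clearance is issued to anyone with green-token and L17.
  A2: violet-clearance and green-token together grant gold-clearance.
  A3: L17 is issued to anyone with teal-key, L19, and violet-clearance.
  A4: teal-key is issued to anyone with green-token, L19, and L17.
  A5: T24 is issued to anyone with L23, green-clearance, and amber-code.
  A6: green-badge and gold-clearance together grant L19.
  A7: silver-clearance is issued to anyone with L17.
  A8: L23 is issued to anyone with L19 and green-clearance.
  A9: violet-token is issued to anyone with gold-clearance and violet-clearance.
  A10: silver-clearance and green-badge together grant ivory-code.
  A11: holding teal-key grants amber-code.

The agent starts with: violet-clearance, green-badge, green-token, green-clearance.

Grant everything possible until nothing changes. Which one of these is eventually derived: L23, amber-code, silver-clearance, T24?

Holding violet-clearance and green-token grants gold-clearance (A2).
Holding green-badge and gold-clearance grants L19 (A6).
Holding L19 and green-clearance grants L23 (A8).
T24 would need L23, green-clearance, and amber-code (A5), but amber-code is never granted. silver-clearance would need L17 (A7), but L17 is never granted. amber-code would need teal-key (A11), but teal-key is never granted.

L23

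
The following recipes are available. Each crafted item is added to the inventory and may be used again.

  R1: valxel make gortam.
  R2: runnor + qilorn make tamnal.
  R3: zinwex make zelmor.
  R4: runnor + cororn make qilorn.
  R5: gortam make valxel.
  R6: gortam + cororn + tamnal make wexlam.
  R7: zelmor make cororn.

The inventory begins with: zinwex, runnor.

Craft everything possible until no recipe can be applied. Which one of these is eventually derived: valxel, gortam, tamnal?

zinwex → zelmor (R3).
zelmor → cororn (R7).
Using R4, runnor and cororn make qilorn.
Using R2, runnor and qilorn make tamnal.
gortam would need valxel (R1), but valxel is never obtained. valxel would need gortam (R5), but gortam is never obtained.

tamnal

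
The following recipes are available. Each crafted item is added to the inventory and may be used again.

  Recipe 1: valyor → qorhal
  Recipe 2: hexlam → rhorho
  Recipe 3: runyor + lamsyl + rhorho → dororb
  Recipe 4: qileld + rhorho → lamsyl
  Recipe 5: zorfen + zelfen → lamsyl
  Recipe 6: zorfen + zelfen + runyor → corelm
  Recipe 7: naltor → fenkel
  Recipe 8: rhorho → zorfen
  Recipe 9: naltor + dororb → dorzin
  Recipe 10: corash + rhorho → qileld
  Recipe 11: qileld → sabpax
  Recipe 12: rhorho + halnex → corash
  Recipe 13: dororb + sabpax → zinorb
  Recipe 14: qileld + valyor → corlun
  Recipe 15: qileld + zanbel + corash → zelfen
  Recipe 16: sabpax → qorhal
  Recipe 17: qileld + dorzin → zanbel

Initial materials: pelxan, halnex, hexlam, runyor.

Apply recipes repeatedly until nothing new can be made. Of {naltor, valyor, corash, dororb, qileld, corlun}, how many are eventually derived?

3

Using Recipe 2, hexlam makes rhorho.
rhorho + halnex → corash (Recipe 12).
corash + rhorho → qileld (Recipe 10).
qileld + rhorho → lamsyl (Recipe 4).
Using Recipe 3, runyor, lamsyl, and rhorho make dororb.
No rule produces naltor, and it is not given.
No rule produces valyor, and it is not given.
corash: reached.
dororb: reached.
qileld: reached.
corlun would need qileld and valyor (Recipe 14), but valyor is never obtained.
Reached: corash, dororb, and qileld — 3 of the 6.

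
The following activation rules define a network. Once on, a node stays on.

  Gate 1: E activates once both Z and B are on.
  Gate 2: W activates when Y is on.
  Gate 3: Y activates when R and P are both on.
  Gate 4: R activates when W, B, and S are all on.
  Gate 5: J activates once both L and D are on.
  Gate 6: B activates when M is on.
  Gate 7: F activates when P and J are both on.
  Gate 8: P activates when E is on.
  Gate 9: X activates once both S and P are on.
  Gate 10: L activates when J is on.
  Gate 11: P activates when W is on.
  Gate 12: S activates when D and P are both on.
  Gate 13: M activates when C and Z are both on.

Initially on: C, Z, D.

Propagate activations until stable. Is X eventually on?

C and Z are on, so M activates (Gate 13).
Gate 6: M on → B on.
Z and B are on, so E activates (Gate 1).
E is on, so P activates (Gate 8).
D and P are on, so S activates (Gate 12).
S and P are on, so X activates (Gate 9).

Yes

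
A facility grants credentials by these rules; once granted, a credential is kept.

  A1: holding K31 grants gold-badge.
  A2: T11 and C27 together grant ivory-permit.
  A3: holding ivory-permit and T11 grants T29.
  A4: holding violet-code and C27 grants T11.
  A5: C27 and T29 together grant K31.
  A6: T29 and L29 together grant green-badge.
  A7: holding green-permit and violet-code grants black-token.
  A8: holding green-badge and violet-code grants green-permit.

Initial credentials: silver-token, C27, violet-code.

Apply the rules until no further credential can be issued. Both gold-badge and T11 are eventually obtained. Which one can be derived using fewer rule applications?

T11

T11: Holding violet-code and C27 grants T11 (A4). [1 rule application]
gold-badge: Holding violet-code and C27 grants T11 (A4). Holding T11 and C27 grants ivory-permit (A2). Holding ivory-permit and T11 grants T29 (A3). Holding C27 and T29 grants K31 (A5). Holding K31 grants gold-badge (A1). [5 rule applications]
T11 needs fewer.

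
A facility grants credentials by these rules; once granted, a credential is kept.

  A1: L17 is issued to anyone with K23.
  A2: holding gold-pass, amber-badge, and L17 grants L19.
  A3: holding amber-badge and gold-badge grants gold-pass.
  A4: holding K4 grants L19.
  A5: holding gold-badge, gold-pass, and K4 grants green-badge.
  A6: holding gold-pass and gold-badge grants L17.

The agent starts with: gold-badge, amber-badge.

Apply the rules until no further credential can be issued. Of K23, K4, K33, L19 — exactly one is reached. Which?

Holding amber-badge and gold-badge grants gold-pass (A3).
Holding gold-pass and gold-badge grants L17 (A6).
Holding gold-pass, amber-badge, and L17 grants L19 (A2).
No rule produces K33, and it is not given. No rule produces K23, and it is not given. No rule produces K4, and it is not given.

L19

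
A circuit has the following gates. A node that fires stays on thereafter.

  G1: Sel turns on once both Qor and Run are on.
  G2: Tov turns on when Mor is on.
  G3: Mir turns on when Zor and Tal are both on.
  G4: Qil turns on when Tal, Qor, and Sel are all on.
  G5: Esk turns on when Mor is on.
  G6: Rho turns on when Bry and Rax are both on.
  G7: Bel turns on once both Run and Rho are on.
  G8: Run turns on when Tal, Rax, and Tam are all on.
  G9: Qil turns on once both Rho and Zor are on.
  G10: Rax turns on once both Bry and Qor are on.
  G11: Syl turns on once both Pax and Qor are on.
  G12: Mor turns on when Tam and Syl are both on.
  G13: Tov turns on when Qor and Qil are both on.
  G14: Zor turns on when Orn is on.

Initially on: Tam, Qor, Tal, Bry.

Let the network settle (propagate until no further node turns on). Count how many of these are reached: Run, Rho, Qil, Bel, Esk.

G10: Bry and Qor on → Rax on.
G8: Tal, Rax, and Tam on → Run on.
Bry and Rax are on, so Rho turns on (G6).
Run and Rho are on, so Bel turns on (G7).
G1: Qor and Run on → Sel on.
Tal, Qor, and Sel are on, so Qil turns on (G4).
Run: reached.
Rho: reached.
Qil: reached.
Bel: reached.
Esk would need Mor (G5), but Mor never turns on.
Reached: Run, Rho, Qil, and Bel — 4 of the 5.

4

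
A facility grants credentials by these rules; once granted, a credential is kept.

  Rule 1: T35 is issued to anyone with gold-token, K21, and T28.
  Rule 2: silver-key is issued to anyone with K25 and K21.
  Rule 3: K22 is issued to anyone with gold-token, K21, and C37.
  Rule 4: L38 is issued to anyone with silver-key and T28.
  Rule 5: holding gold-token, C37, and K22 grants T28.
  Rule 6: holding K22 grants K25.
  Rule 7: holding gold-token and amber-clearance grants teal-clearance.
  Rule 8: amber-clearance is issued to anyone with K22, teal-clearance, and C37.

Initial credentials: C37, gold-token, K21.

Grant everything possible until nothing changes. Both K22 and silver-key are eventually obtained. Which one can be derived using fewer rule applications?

K22: Holding gold-token, K21, and C37 grants K22 (Rule 3). [1 rule application]
silver-key: Holding gold-token, K21, and C37 grants K22 (Rule 3). Holding K22 grants K25 (Rule 6). Holding K25 and K21 grants silver-key (Rule 2). [3 rule applications]
K22 needs fewer.

K22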